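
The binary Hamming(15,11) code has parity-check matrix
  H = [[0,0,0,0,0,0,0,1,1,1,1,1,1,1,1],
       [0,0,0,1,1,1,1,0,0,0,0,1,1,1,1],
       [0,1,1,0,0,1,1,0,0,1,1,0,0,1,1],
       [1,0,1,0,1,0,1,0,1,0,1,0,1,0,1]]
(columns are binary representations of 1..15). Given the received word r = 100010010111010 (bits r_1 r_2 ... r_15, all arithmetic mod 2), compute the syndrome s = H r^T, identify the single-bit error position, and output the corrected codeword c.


s = (1, 1, 1, 1)^T, error position = 15, corrected codeword c = 100010010111011

Compute s = H r^T mod 2 one row at a time:
  s_1 = 1 + 0 + 1 + 1 + 1 + 0 + 1 + 0 = 5 ≡ 1 (mod 2).
  s_2 = 0 + 1 + 0 + 0 + 1 + 0 + 1 + 0 = 3 ≡ 1 (mod 2).
  s_3 = 0 + 0 + 0 + 0 + 1 + 1 + 1 + 0 = 3 ≡ 1 (mod 2).
  s_4 = 1 + 0 + 1 + 0 + 0 + 1 + 0 + 0 = 3 ≡ 1 (mod 2).
s = (1, 1, 1, 1)^T — this equals column 15 of H (binary 1111), so error is at position 15.
Correct: flip bit 15 of r = 100010010111010 to get c = 100010010111011.


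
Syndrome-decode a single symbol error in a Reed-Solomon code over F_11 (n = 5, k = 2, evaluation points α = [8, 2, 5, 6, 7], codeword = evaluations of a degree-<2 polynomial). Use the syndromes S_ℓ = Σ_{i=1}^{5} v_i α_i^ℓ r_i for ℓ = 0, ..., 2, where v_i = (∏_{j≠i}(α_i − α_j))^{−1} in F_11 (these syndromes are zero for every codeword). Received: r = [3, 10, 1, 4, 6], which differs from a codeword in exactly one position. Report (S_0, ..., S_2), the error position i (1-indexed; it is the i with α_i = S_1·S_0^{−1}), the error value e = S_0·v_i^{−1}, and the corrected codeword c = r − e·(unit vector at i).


S = (9, 10, 5), error at position 4, error magnitude e = 6, c = [3, 10, 1, 9, 6].

Step 1: column multipliers v_i = (∏_{j≠i}(α_i − α_j))^{−1} mod 11.
  i = 1 (α = 8): (8−2)(8−5)(8−6)(8−7) = 6·3·2·1 = 36 ≡ 3, so v_1 = 3^{−1} = 4 (mod 11).
  i = 2 (α = 2): (2−8)(2−5)(2−6)(2−7) = (−6)·(−3)·(−4)·(−5) = 360 ≡ 8, so v_2 = 8^{−1} = 7 (mod 11).
  i = 3 (α = 5): (5−8)(5−2)(5−6)(5−7) = (−3)·3·(−1)·(−2) = −18 ≡ 4, so v_3 = 4^{−1} = 3 (mod 11).
  i = 4 (α = 6): (6−8)(6−2)(6−5)(6−7) = (−2)·4·1·(−1) = 8 ≡ 8, so v_4 = 8^{−1} = 7 (mod 11).
  i = 5 (α = 7): (7−8)(7−2)(7−5)(7−6) = (−1)·5·2·1 = −10 ≡ 1, so v_5 = 1^{−1} = 1 (mod 11).
  v = [4, 7, 3, 7, 1].
Step 2: syndromes of r = [3, 10, 1, 4, 6] (all sums mod 11).
  S_0 = Σ v_i r_i = 4·3 + 7·10 + 3·1 + 7·4 + 1·6 = 119 ≡ 9.
  S_1 = Σ v_i α_i r_i = 4·8·3 + 7·2·10 + 3·5·1 + 7·6·4 + 1·7·6 = 461 ≡ 10.
  α_i^2 mod 11 = [9, 4, 3, 3, 5].
  S_2 = Σ v_i α_i^2 r_i = 4·9·3 + 7·4·10 + 3·3·1 + 7·3·4 + 1·5·6 = 511 ≡ 5.
  S = (9, 10, 5) ≠ 0, so r is not a codeword (an error is present).
Step 3: locate the error. For a single error e at position i, S_ℓ = v_i·e·α_i^ℓ, so α_err = S_1/S_0.
  S_0^{−1} = 9^{−1} = 5 (mod 11), so α_err = 10·5 = 50 ≡ 6 = α_4. Error position i = 4.
  Consistency check: S_2/S_1 = 5·10 = 50 ≡ 6 = α_err ✓ (single-error assumption holds).
Step 4: error magnitude e = S_0/v_4 = S_0·∏_{j≠4}(α_4 − α_j) = 9·8 = 72 ≡ 6 (mod 11).
Step 5: correct position 4: c_4 = r_4 − e = 4 − 6 ≡ 9 (mod 11). Hence c = [3, 10, 1, 9, 6].
  Check: interpolating c through the α_i gives m(x) = 5 + 8·x (degree < 2) with m(α_i) = c_i for every i, so c is indeed a codeword.


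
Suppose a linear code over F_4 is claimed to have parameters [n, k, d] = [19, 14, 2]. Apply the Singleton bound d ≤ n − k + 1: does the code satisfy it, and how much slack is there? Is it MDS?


Singleton RHS = n − k + 1 = 6, slack = 4, bound satisfied, not MDS.

Singleton bound: d ≤ n − k + 1.
Here n = 19, k = 14, so n − k + 1 = 6.
Given d = 2, check d ≤ 6: YES.
Slack = (n − k + 1) − d = 4.
The code is NOT MDS (slack = 4 > 0).
Description: the claimed parameters are [19, 14, 2]_4; such a code would be non-MDS.


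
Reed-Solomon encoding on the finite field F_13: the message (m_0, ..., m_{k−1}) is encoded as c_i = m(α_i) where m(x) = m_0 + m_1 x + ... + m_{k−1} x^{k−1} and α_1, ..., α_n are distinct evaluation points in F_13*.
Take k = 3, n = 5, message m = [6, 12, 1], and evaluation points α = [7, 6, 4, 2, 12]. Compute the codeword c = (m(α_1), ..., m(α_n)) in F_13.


c = [9, 10, 5, 8, 8]

Message polynomial: m(x) = 6 + 12·x + 1·x^2 (mod 13).
For each evaluation point α_i, compute m(α_i) mod 13:
  α_1 = 7: Horner steps 1 → 6 → 9, so m(7) = 9.
  α_2 = 6: Horner steps 1 → 5 → 10, so m(6) = 10.
  α_3 = 4: Horner steps 1 → 3 → 5, so m(4) = 5.
  α_4 = 2: Horner steps 1 → 1 → 8, so m(2) = 8.
  α_5 = 12: Horner steps 1 → 11 → 8, so m(12) = 8.
Codeword c = [9, 10, 5, 8, 8] ∈ F_13^5.


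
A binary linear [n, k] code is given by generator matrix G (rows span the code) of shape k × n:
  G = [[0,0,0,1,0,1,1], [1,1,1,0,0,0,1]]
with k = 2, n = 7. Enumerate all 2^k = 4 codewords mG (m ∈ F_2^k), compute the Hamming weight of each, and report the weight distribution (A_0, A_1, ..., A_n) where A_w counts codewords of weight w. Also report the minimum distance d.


Weight distribution: A_0 = 1, A_3 = 1, A_4 = 1, A_5 = 1. Minimum distance d = 3.

Enumerate all 2^2 = 4 messages m ∈ F_2^2.
For each, compute codeword c = mG in F_2^7, then tally its weight.
  m = 00 → c = 0000000, weight = 0.
  m = 10 → c = 0001011, weight = 3.
  m = 01 → c = 1110001, weight = 4.
  m = 11 → c = 1111010, weight = 5.
Tally weights:
  weight 0: 1 codewords.
  weight 3: 1 codewords.
  weight 4: 1 codewords.
  weight 5: 1 codewords.
Minimum distance d = smallest w > 0 with A_w > 0 = 3.
Sanity: Σ A_w = 4 = 2^2 = 4 ✓.


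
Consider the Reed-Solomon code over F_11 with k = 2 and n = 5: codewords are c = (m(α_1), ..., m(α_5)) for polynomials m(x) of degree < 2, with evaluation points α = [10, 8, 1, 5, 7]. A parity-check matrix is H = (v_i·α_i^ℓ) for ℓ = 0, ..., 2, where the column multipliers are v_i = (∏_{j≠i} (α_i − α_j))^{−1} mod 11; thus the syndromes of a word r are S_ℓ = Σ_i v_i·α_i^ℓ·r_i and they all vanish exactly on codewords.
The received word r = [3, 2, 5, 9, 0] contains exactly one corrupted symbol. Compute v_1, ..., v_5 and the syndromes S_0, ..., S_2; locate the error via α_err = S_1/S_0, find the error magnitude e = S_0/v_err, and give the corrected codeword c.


S = (6, 4, 10), error at position 2, error magnitude e = 1, c = [3, 1, 5, 9, 0].

Step 1: column multipliers v_i = (∏_{j≠i}(α_i − α_j))^{−1} mod 11.
  i = 1 (α = 10): (10−8)(10−1)(10−5)(10−7) = 2·9·5·3 = 270 ≡ 6, so v_1 = 6^{−1} = 2 (mod 11).
  i = 2 (α = 8): (8−10)(8−1)(8−5)(8−7) = (−2)·7·3·1 = −42 ≡ 2, so v_2 = 2^{−1} = 6 (mod 11).
  i = 3 (α = 1): (1−10)(1−8)(1−5)(1−7) = (−9)·(−7)·(−4)·(−6) = 1512 ≡ 5, so v_3 = 5^{−1} = 9 (mod 11).
  i = 4 (α = 5): (5−10)(5−8)(5−1)(5−7) = (−5)·(−3)·4·(−2) = −120 ≡ 1, so v_4 = 1^{−1} = 1 (mod 11).
  i = 5 (α = 7): (7−10)(7−8)(7−1)(7−5) = (−3)·(−1)·6·2 = 36 ≡ 3, so v_5 = 3^{−1} = 4 (mod 11).
  v = [2, 6, 9, 1, 4].
Step 2: syndromes of r = [3, 2, 5, 9, 0] (all sums mod 11).
  S_0 = Σ v_i r_i = 2·3 + 6·2 + 9·5 + 1·9 + 4·0 = 72 ≡ 6.
  S_1 = Σ v_i α_i r_i = 2·10·3 + 6·8·2 + 9·1·5 + 1·5·9 + 4·7·0 = 246 ≡ 4.
  α_i^2 mod 11 = [1, 9, 1, 3, 5].
  S_2 = Σ v_i α_i^2 r_i = 2·1·3 + 6·9·2 + 9·1·5 + 1·3·9 + 4·5·0 = 186 ≡ 10.
  S = (6, 4, 10) ≠ 0, so r is not a codeword (an error is present).
Step 3: locate the error. For a single error e at position i, S_ℓ = v_i·e·α_i^ℓ, so α_err = S_1/S_0.
  S_0^{−1} = 6^{−1} = 2 (mod 11), so α_err = 4·2 = 8 ≡ 8 = α_2. Error position i = 2.
  Consistency check: S_2/S_1 = 10·3 = 30 ≡ 8 = α_err ✓ (single-error assumption holds).
Step 4: error magnitude e = S_0/v_2 = S_0·∏_{j≠2}(α_2 − α_j) = 6·2 = 12 ≡ 1 (mod 11).
Step 5: correct position 2: c_2 = r_2 − e = 2 − 1 ≡ 1 (mod 11). Hence c = [3, 1, 5, 9, 0].
  Check: interpolating c through the α_i gives m(x) = 4 + 1·x (degree < 2) with m(α_i) = c_i for every i, so c is indeed a codeword.


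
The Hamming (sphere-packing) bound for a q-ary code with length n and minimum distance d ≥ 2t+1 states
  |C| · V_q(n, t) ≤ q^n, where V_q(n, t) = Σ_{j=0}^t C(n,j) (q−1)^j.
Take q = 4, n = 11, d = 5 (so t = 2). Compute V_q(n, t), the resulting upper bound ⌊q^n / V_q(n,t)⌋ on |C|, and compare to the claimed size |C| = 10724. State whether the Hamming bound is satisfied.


V_q(n, t) = 529, q^n = 4194304, Hamming bound = 7928, |C| = 10724 > bound (violated).

Step 1: Compute V_q(n, t) = Σ_{j=0}^2 C(n, j) (q−1)^j.
  j = 0: C(11,0)·(3)^0 = 1·1 = 1.
  j = 1: C(11,1)·(3)^1 = 11·3 = 33.
  j = 2: C(11,2)·(3)^2 = 55·9 = 495.
  V_q(n, t) = 1 + 33 + 495 = 529.
Step 2: q^n = 4^11 = 4194304.
Step 3: Hamming bound ⌊q^n / V_q(n,t)⌋ = ⌊4194304/529⌋ = 7928.
Step 4: Compare |C| = 10724 to 7928: violated.
The claimed |C| lies above the Hamming bound, so no 4-ary code of length 11 with d ≥ 5 can have 10724 codewords.


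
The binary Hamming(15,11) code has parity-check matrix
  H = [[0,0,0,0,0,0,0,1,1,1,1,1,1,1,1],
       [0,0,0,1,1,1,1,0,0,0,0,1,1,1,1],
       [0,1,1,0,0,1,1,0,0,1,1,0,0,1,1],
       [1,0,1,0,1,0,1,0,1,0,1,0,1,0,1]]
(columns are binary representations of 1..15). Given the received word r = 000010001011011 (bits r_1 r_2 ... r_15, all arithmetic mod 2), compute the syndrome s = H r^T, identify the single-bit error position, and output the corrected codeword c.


s = (1, 0, 1, 0)^T, error position = 10, corrected codeword c = 000010001111011

Compute s = H r^T mod 2 one row at a time:
  s_1 = 0 + 1 + 0 + 1 + 1 + 0 + 1 + 1 = 5 ≡ 1 (mod 2).
  s_2 = 0 + 1 + 0 + 0 + 1 + 0 + 1 + 1 = 4 ≡ 0 (mod 2).
  s_3 = 0 + 0 + 0 + 0 + 0 + 1 + 1 + 1 = 3 ≡ 1 (mod 2).
  s_4 = 0 + 0 + 1 + 0 + 1 + 1 + 0 + 1 = 4 ≡ 0 (mod 2).
s = (1, 0, 1, 0)^T — this equals column 10 of H (binary 1010), so error is at position 10.
Correct: flip bit 10 of r = 000010001011011 to get c = 000010001111011.


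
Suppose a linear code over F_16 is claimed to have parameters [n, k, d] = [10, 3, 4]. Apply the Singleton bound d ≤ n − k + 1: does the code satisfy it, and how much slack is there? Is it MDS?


Singleton RHS = n − k + 1 = 8, slack = 4, bound satisfied, not MDS.

Singleton bound: d ≤ n − k + 1.
Here n = 10, k = 3, so n − k + 1 = 8.
Given d = 4, check d ≤ 8: YES.
Slack = (n − k + 1) − d = 4.
The code is NOT MDS (slack = 4 > 0).
Description: the claimed parameters are [10, 3, 4]_16; such a code would be non-MDS.


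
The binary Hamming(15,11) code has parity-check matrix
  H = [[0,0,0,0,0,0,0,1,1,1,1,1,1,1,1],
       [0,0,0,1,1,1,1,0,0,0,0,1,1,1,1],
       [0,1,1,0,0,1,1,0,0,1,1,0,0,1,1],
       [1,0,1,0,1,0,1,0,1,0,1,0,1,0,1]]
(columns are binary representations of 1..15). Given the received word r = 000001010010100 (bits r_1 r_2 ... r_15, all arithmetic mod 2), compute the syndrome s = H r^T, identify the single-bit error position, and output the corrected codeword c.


s = (1, 0, 0, 0)^T, error position = 8, corrected codeword c = 000001000010100

Compute s = H r^T mod 2 one row at a time:
  s_1 = 1 + 0 + 0 + 1 + 0 + 1 + 0 + 0 = 3 ≡ 1 (mod 2).
  s_2 = 0 + 0 + 1 + 0 + 0 + 1 + 0 + 0 = 2 ≡ 0 (mod 2).
  s_3 = 0 + 0 + 1 + 0 + 0 + 1 + 0 + 0 = 2 ≡ 0 (mod 2).
  s_4 = 0 + 0 + 0 + 0 + 0 + 1 + 1 + 0 = 2 ≡ 0 (mod 2).
s = (1, 0, 0, 0)^T — this equals column 8 of H (binary 1000), so error is at position 8.
Correct: flip bit 8 of r = 000001010010100 to get c = 000001000010100.


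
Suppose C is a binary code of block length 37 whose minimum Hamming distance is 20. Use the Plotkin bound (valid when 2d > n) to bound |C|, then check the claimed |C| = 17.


Plotkin bound M ≤ 12; given |C| = 17 > bound (violated).

Check applicability: 2d = 40, n = 37.
2d − n = 3 > 0, so Plotkin applies.
Compute d/(2d−n) = 20/3 ≈ 6.6667.
⌊d/(2d−n)⌋ = 6.
Plotkin bound: M ≤ 2·6 = 12.
Given |C| = 17, check: VIOLATED.
This |C| is above the Plotkin bound, so no binary code with n = 37, d = 20 and 17 codewords exists.


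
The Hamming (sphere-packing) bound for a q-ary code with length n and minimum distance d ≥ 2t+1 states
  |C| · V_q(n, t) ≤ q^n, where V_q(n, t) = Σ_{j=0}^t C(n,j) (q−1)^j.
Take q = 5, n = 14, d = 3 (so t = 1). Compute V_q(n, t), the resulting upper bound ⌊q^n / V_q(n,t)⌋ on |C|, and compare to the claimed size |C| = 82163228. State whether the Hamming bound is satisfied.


V_q(n, t) = 57, q^n = 6103515625, Hamming bound = 107079221, |C| = 82163228 ≤ bound (satisfied).

Step 1: Compute V_q(n, t) = Σ_{j=0}^1 C(n, j) (q−1)^j.
  j = 0: C(14,0)·(4)^0 = 1·1 = 1.
  j = 1: C(14,1)·(4)^1 = 14·4 = 56.
  V_q(n, t) = 1 + 56 = 57.
Step 2: q^n = 5^14 = 6103515625.
Step 3: Hamming bound ⌊q^n / V_q(n,t)⌋ = ⌊6103515625/57⌋ = 107079221.
Step 4: Compare |C| = 82163228 to 107079221: satisfied.
The claimed |C| lies below the Hamming bound.


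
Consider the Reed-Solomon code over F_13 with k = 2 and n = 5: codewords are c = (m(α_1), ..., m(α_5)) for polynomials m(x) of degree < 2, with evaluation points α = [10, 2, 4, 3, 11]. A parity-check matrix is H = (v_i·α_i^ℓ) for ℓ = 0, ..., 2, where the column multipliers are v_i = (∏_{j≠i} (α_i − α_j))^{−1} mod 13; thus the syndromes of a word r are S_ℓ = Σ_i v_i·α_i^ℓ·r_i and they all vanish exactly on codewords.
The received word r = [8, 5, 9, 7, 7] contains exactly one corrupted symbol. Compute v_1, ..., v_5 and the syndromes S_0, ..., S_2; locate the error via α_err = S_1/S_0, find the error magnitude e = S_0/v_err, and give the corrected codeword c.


S = (1, 11, 4), error at position 5, error magnitude e = 10, c = [8, 5, 9, 7, 10].

Step 1: column multipliers v_i = (∏_{j≠i}(α_i − α_j))^{−1} mod 13.
  i = 1 (α = 10): (10−2)(10−4)(10−3)(10−11) = 8·6·7·(−1) = −336 ≡ 2, so v_1 = 2^{−1} = 7 (mod 13).
  i = 2 (α = 2): (2−10)(2−4)(2−3)(2−11) = (−8)·(−2)·(−1)·(−9) = 144 ≡ 1, so v_2 = 1^{−1} = 1 (mod 13).
  i = 3 (α = 4): (4−10)(4−2)(4−3)(4−11) = (−6)·2·1·(−7) = 84 ≡ 6, so v_3 = 6^{−1} = 11 (mod 13).
  i = 4 (α = 3): (3−10)(3−2)(3−4)(3−11) = (−7)·1·(−1)·(−8) = −56 ≡ 9, so v_4 = 9^{−1} = 3 (mod 13).
  i = 5 (α = 11): (11−10)(11−2)(11−4)(11−3) = 1·9·7·8 = 504 ≡ 10, so v_5 = 10^{−1} = 4 (mod 13).
  v = [7, 1, 11, 3, 4].
Step 2: syndromes of r = [8, 5, 9, 7, 7] (all sums mod 13).
  S_0 = Σ v_i r_i = 7·8 + 1·5 + 11·9 + 3·7 + 4·7 = 209 ≡ 1.
  S_1 = Σ v_i α_i r_i = 7·10·8 + 1·2·5 + 11·4·9 + 3·3·7 + 4·11·7 = 1337 ≡ 11.
  α_i^2 mod 13 = [9, 4, 3, 9, 4].
  S_2 = Σ v_i α_i^2 r_i = 7·9·8 + 1·4·5 + 11·3·9 + 3·9·7 + 4·4·7 = 1122 ≡ 4.
  S = (1, 11, 4) ≠ 0, so r is not a codeword (an error is present).
Step 3: locate the error. For a single error e at position i, S_ℓ = v_i·e·α_i^ℓ, so α_err = S_1/S_0.
  S_0^{−1} = 1^{−1} = 1 (mod 13), so α_err = 11·1 = 11 ≡ 11 = α_5. Error position i = 5.
  Consistency check: S_2/S_1 = 4·6 = 24 ≡ 11 = α_err ✓ (single-error assumption holds).
Step 4: error magnitude e = S_0/v_5 = S_0·∏_{j≠5}(α_5 − α_j) = 1·10 = 10 ≡ 10 (mod 13).
Step 5: correct position 5: c_5 = r_5 − e = 7 − 10 ≡ 10 (mod 13). Hence c = [8, 5, 9, 7, 10].
  Check: interpolating c through the α_i gives m(x) = 1 + 2·x (degree < 2) with m(α_i) = c_i for every i, so c is indeed a codeword.


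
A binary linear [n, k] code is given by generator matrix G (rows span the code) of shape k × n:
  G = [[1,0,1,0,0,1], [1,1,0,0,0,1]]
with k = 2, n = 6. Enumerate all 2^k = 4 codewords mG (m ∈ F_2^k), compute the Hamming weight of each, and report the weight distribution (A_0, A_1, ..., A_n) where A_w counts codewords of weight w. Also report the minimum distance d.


Weight distribution: A_0 = 1, A_2 = 1, A_3 = 2. Minimum distance d = 2.

Enumerate all 2^2 = 4 messages m ∈ F_2^2.
For each, compute codeword c = mG in F_2^6, then tally its weight.
  m = 00 → c = 000000, weight = 0.
  m = 10 → c = 101001, weight = 3.
  m = 01 → c = 110001, weight = 3.
  m = 11 → c = 011000, weight = 2.
Tally weights:
  weight 0: 1 codewords.
  weight 2: 1 codewords.
  weight 3: 2 codewords.
Minimum distance d = smallest w > 0 with A_w > 0 = 2.
Sanity: Σ A_w = 4 = 2^2 = 4 ✓.


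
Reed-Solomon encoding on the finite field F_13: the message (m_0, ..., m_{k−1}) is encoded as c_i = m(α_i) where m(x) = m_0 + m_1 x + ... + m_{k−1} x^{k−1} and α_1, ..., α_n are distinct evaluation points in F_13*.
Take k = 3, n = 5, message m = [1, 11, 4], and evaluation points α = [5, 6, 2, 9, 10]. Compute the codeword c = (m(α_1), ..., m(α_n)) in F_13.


c = [0, 3, 0, 8, 4]

Message polynomial: m(x) = 1 + 11·x + 4·x^2 (mod 13).
For each evaluation point α_i, compute m(α_i) mod 13:
  α_1 = 5: Horner steps 4 → 5 → 0, so m(5) = 0.
  α_2 = 6: Horner steps 4 → 9 → 3, so m(6) = 3.
  α_3 = 2: Horner steps 4 → 6 → 0, so m(2) = 0.
  α_4 = 9: Horner steps 4 → 8 → 8, so m(9) = 8.
  α_5 = 10: Horner steps 4 → 12 → 4, so m(10) = 4.
Codeword c = [0, 3, 0, 8, 4] ∈ F_13^5.


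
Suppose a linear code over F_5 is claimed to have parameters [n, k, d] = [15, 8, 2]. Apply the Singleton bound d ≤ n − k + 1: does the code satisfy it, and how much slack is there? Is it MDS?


Singleton RHS = n − k + 1 = 8, slack = 6, bound satisfied, not MDS.

Singleton bound: d ≤ n − k + 1.
Here n = 15, k = 8, so n − k + 1 = 8.
Given d = 2, check d ≤ 8: YES.
Slack = (n − k + 1) − d = 6.
The code is NOT MDS (slack = 6 > 0).
Description: the claimed parameters are [15, 8, 2]_5; such a code would be non-MDS.


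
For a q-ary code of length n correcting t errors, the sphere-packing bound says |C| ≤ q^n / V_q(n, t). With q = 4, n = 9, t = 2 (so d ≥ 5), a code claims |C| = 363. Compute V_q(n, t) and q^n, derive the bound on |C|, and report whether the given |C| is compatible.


V_q(n, t) = 352, q^n = 262144, Hamming bound = 744, |C| = 363 ≤ bound (satisfied).

Step 1: Compute V_q(n, t) = Σ_{j=0}^2 C(n, j) (q−1)^j.
  j = 0: C(9,0)·(3)^0 = 1·1 = 1.
  j = 1: C(9,1)·(3)^1 = 9·3 = 27.
  j = 2: C(9,2)·(3)^2 = 36·9 = 324.
  V_q(n, t) = 1 + 27 + 324 = 352.
Step 2: q^n = 4^9 = 262144.
Step 3: Hamming bound ⌊q^n / V_q(n,t)⌋ = ⌊262144/352⌋ = 744.
Step 4: Compare |C| = 363 to 744: satisfied.
The claimed |C| lies below the Hamming bound.


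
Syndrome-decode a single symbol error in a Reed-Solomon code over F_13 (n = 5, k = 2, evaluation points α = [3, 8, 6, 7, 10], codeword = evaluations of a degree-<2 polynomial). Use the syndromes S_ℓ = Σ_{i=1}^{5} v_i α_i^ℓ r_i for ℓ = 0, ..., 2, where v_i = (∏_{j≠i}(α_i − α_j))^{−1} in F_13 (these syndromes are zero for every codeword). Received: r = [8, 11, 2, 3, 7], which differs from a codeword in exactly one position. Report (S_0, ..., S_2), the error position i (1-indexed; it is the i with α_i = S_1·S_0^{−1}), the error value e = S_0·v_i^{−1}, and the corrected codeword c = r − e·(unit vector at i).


S = (10, 5, 9), error at position 4, error magnitude e = 3, c = [8, 11, 2, 0, 7].

Step 1: column multipliers v_i = (∏_{j≠i}(α_i − α_j))^{−1} mod 13.
  i = 1 (α = 3): (3−8)(3−6)(3−7)(3−10) = (−5)·(−3)·(−4)·(−7) = 420 ≡ 4, so v_1 = 4^{−1} = 10 (mod 13).
  i = 2 (α = 8): (8−3)(8−6)(8−7)(8−10) = 5·2·1·(−2) = −20 ≡ 6, so v_2 = 6^{−1} = 11 (mod 13).
  i = 3 (α = 6): (6−3)(6−8)(6−7)(6−10) = 3·(−2)·(−1)·(−4) = −24 ≡ 2, so v_3 = 2^{−1} = 7 (mod 13).
  i = 4 (α = 7): (7−3)(7−8)(7−6)(7−10) = 4·(−1)·1·(−3) = 12 ≡ 12, so v_4 = 12^{−1} = 12 (mod 13).
  i = 5 (α = 10): (10−3)(10−8)(10−6)(10−7) = 7·2·4·3 = 168 ≡ 12, so v_5 = 12^{−1} = 12 (mod 13).
  v = [10, 11, 7, 12, 12].
Step 2: syndromes of r = [8, 11, 2, 3, 7] (all sums mod 13).
  S_0 = Σ v_i r_i = 10·8 + 11·11 + 7·2 + 12·3 + 12·7 = 335 ≡ 10.
  S_1 = Σ v_i α_i r_i = 10·3·8 + 11·8·11 + 7·6·2 + 12·7·3 + 12·10·7 = 2384 ≡ 5.
  α_i^2 mod 13 = [9, 12, 10, 10, 9].
  S_2 = Σ v_i α_i^2 r_i = 10·9·8 + 11·12·11 + 7·10·2 + 12·10·3 + 12·9·7 = 3428 ≡ 9.
  S = (10, 5, 9) ≠ 0, so r is not a codeword (an error is present).
Step 3: locate the error. For a single error e at position i, S_ℓ = v_i·e·α_i^ℓ, so α_err = S_1/S_0.
  S_0^{−1} = 10^{−1} = 4 (mod 13), so α_err = 5·4 = 20 ≡ 7 = α_4. Error position i = 4.
  Consistency check: S_2/S_1 = 9·8 = 72 ≡ 7 = α_err ✓ (single-error assumption holds).
Step 4: error magnitude e = S_0/v_4 = S_0·∏_{j≠4}(α_4 − α_j) = 10·12 = 120 ≡ 3 (mod 13).
Step 5: correct position 4: c_4 = r_4 − e = 3 − 3 ≡ 0 (mod 13). Hence c = [8, 11, 2, 0, 7].
  Check: interpolating c through the α_i gives m(x) = 1 + 11·x (degree < 2) with m(α_i) = c_i for every i, so c is indeed a codeword.


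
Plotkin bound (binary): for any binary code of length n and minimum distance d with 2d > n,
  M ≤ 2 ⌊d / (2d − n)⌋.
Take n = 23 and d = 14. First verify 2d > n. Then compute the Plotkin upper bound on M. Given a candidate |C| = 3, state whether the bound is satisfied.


Plotkin bound M ≤ 4; given |C| = 3 ≤ bound (satisfied).

Check applicability: 2d = 28, n = 23.
2d − n = 5 > 0, so Plotkin applies.
Compute d/(2d−n) = 14/5 ≈ 2.8000.
⌊d/(2d−n)⌋ = 2.
Plotkin bound: M ≤ 2·2 = 4.
Given |C| = 3, check: satisfied.
This |C| is below the Plotkin bound.


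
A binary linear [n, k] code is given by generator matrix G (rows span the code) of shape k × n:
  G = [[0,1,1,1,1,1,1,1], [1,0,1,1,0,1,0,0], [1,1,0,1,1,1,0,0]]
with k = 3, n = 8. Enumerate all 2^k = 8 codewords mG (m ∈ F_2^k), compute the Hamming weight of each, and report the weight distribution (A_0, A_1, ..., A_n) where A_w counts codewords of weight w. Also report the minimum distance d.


Weight distribution: A_0 = 1, A_3 = 1, A_4 = 3, A_5 = 2, A_7 = 1. Minimum distance d = 3.

Enumerate all 2^3 = 8 messages m ∈ F_2^3.
For each, compute codeword c = mG in F_2^8, then tally its weight.
  m = 000 → c = 00000000, weight = 0.
  m = 100 → c = 01111111, weight = 7.
  m = 010 → c = 10110100, weight = 4.
  m = 110 → c = 11001011, weight = 5.
  m = 001 → c = 11011100, weight = 5.
  m = 101 → c = 10100011, weight = 4.
  m = 011 → c = 01101000, weight = 3.
  m = 111 → c = 00010111, weight = 4.
Tally weights:
  weight 0: 1 codewords.
  weight 3: 1 codewords.
  weight 4: 3 codewords.
  weight 5: 2 codewords.
  weight 7: 1 codewords.
Minimum distance d = smallest w > 0 with A_w > 0 = 3.
Sanity: Σ A_w = 8 = 2^3 = 8 ✓.


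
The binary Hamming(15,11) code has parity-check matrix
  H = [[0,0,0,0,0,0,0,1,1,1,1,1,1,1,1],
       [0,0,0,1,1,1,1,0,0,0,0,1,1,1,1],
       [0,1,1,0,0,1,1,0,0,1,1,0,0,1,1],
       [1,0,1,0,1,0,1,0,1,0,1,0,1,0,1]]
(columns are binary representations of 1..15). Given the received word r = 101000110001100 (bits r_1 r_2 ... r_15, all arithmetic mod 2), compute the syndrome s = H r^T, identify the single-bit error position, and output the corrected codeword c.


s = (1, 1, 0, 0)^T, error position = 12, corrected codeword c = 101000110000100

Compute s = H r^T mod 2 one row at a time:
  s_1 = 1 + 0 + 0 + 0 + 1 + 1 + 0 + 0 = 3 ≡ 1 (mod 2).
  s_2 = 0 + 0 + 0 + 1 + 1 + 1 + 0 + 0 = 3 ≡ 1 (mod 2).
  s_3 = 0 + 1 + 0 + 1 + 0 + 0 + 0 + 0 = 2 ≡ 0 (mod 2).
  s_4 = 1 + 1 + 0 + 1 + 0 + 0 + 1 + 0 = 4 ≡ 0 (mod 2).
s = (1, 1, 0, 0)^T — this equals column 12 of H (binary 1100), so error is at position 12.
Correct: flip bit 12 of r = 101000110001100 to get c = 101000110000100.


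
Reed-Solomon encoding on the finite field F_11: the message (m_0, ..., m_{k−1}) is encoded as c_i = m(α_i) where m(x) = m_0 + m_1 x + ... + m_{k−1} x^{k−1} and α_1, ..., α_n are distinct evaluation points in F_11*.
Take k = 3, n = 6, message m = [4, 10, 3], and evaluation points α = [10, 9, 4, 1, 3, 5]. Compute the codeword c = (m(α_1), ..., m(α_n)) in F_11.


c = [8, 7, 4, 6, 6, 8]

Message polynomial: m(x) = 4 + 10·x + 3·x^2 (mod 11).
For each evaluation point α_i, compute m(α_i) mod 11:
  α_1 = 10: Horner steps 3 → 7 → 8, so m(10) = 8.
  α_2 = 9: Horner steps 3 → 4 → 7, so m(9) = 7.
  α_3 = 4: Horner steps 3 → 0 → 4, so m(4) = 4.
  α_4 = 1: Horner steps 3 → 2 → 6, so m(1) = 6.
  α_5 = 3: Horner steps 3 → 8 → 6, so m(3) = 6.
  α_6 = 5: Horner steps 3 → 3 → 8, so m(5) = 8.
Codeword c = [8, 7, 4, 6, 6, 8] ∈ F_11^6.


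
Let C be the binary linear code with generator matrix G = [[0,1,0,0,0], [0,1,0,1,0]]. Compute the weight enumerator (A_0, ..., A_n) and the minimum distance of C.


Weight distribution: A_0 = 1, A_1 = 2, A_2 = 1. Minimum distance d = 1.

Enumerate all 2^2 = 4 messages m ∈ F_2^2.
For each, compute codeword c = mG in F_2^5, then tally its weight.
  m = 00 → c = 00000, weight = 0.
  m = 10 → c = 01000, weight = 1.
  m = 01 → c = 01010, weight = 2.
  m = 11 → c = 00010, weight = 1.
Tally weights:
  weight 0: 1 codewords.
  weight 1: 2 codewords.
  weight 2: 1 codewords.
Minimum distance d = smallest w > 0 with A_w > 0 = 1.
Sanity: Σ A_w = 4 = 2^2 = 4 ✓.


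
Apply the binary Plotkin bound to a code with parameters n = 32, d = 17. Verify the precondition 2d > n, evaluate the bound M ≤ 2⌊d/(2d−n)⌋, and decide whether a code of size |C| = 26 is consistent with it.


Plotkin bound M ≤ 16; given |C| = 26 > bound (violated).

Check applicability: 2d = 34, n = 32.
2d − n = 2 > 0, so Plotkin applies.
Compute d/(2d−n) = 17/2 ≈ 8.5000.
⌊d/(2d−n)⌋ = 8.
Plotkin bound: M ≤ 2·8 = 16.
Given |C| = 26, check: VIOLATED.
This |C| is above the Plotkin bound, so no binary code with n = 32, d = 17 and 26 codewords exists.


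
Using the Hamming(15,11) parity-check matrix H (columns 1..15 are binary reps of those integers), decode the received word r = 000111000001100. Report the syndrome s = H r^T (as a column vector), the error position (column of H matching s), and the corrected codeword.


s = (0, 1, 1, 0)^T, error position = 6, corrected codeword c = 000110000001100

Compute s = H r^T mod 2 one row at a time:
  s_1 = 0 + 0 + 0 + 0 + 1 + 1 + 0 + 0 = 2 ≡ 0 (mod 2).
  s_2 = 1 + 1 + 1 + 0 + 1 + 1 + 0 + 0 = 5 ≡ 1 (mod 2).
  s_3 = 0 + 0 + 1 + 0 + 0 + 0 + 0 + 0 = 1 ≡ 1 (mod 2).
  s_4 = 0 + 0 + 1 + 0 + 0 + 0 + 1 + 0 = 2 ≡ 0 (mod 2).
s = (0, 1, 1, 0)^T — this equals column 6 of H (binary 0110), so error is at position 6.
Correct: flip bit 6 of r = 000111000001100 to get c = 000110000001100.


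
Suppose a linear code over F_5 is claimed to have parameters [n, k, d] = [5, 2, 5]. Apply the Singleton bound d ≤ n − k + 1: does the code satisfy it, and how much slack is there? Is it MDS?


Singleton RHS = n − k + 1 = 4, slack = -1, bound violated (no such code; not MDS).

Singleton bound: d ≤ n − k + 1.
Here n = 5, k = 2, so n − k + 1 = 4.
Given d = 5, check d ≤ 4: NO.
Slack = (n − k + 1) − d = -1.
The slack is negative: d = 5 exceeds n − k + 1 = 4 by 1, so the Singleton bound is violated and no linear [5, 2, 5]_5 code can exist. In particular it is not MDS (MDS requires d = n − k + 1 exactly).
Description: the claimed parameters are [5, 2, 5]_5; such a code would be impossible (violates the Singleton bound).


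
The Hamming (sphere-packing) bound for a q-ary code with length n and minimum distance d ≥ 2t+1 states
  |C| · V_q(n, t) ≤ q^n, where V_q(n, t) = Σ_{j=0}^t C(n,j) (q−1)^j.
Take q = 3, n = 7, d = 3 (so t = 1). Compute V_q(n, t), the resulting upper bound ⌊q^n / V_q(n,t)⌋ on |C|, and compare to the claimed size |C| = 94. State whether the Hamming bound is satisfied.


V_q(n, t) = 15, q^n = 2187, Hamming bound = 145, |C| = 94 ≤ bound (satisfied).

Step 1: Compute V_q(n, t) = Σ_{j=0}^1 C(n, j) (q−1)^j.
  j = 0: C(7,0)·(2)^0 = 1·1 = 1.
  j = 1: C(7,1)·(2)^1 = 7·2 = 14.
  V_q(n, t) = 1 + 14 = 15.
Step 2: q^n = 3^7 = 2187.
Step 3: Hamming bound ⌊q^n / V_q(n,t)⌋ = ⌊2187/15⌋ = 145.
Step 4: Compare |C| = 94 to 145: satisfied.
The claimed |C| lies below the Hamming bound.


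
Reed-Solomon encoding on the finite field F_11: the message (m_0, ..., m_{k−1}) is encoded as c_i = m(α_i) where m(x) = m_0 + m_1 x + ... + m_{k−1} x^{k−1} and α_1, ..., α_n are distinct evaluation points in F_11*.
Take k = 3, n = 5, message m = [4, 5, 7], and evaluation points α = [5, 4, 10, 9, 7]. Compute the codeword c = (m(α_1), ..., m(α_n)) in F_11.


c = [6, 4, 6, 0, 8]

Message polynomial: m(x) = 4 + 5·x + 7·x^2 (mod 11).
For each evaluation point α_i, compute m(α_i) mod 11:
  α_1 = 5: Horner steps 7 → 7 → 6, so m(5) = 6.
  α_2 = 4: Horner steps 7 → 0 → 4, so m(4) = 4.
  α_3 = 10: Horner steps 7 → 9 → 6, so m(10) = 6.
  α_4 = 9: Horner steps 7 → 2 → 0, so m(9) = 0.
  α_5 = 7: Horner steps 7 → 10 → 8, so m(7) = 8.
Codeword c = [6, 4, 6, 0, 8] ∈ F_11^5.


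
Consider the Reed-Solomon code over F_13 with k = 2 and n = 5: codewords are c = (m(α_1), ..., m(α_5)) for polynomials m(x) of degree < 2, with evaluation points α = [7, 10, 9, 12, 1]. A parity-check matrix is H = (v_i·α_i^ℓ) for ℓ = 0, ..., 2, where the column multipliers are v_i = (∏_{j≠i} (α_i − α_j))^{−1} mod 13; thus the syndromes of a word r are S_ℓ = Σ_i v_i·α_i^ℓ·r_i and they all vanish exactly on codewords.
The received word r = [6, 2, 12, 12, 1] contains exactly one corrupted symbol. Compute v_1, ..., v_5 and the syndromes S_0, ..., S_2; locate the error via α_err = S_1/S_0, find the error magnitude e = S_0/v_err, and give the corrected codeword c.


S = (6, 7, 6), error at position 4, error magnitude e = 4, c = [6, 2, 12, 8, 1].

Step 1: column multipliers v_i = (∏_{j≠i}(α_i − α_j))^{−1} mod 13.
  i = 1 (α = 7): (7−10)(7−9)(7−12)(7−1) = (−3)·(−2)·(−5)·6 = −180 ≡ 2, so v_1 = 2^{−1} = 7 (mod 13).
  i = 2 (α = 10): (10−7)(10−9)(10−12)(10−1) = 3·1·(−2)·9 = −54 ≡ 11, so v_2 = 11^{−1} = 6 (mod 13).
  i = 3 (α = 9): (9−7)(9−10)(9−12)(9−1) = 2·(−1)·(−3)·8 = 48 ≡ 9, so v_3 = 9^{−1} = 3 (mod 13).
  i = 4 (α = 12): (12−7)(12−10)(12−9)(12−1) = 5·2·3·11 = 330 ≡ 5, so v_4 = 5^{−1} = 8 (mod 13).
  i = 5 (α = 1): (1−7)(1−10)(1−9)(1−12) = (−6)·(−9)·(−8)·(−11) = 4752 ≡ 7, so v_5 = 7^{−1} = 2 (mod 13).
  v = [7, 6, 3, 8, 2].
Step 2: syndromes of r = [6, 2, 12, 12, 1] (all sums mod 13).
  S_0 = Σ v_i r_i = 7·6 + 6·2 + 3·12 + 8·12 + 2·1 = 188 ≡ 6.
  S_1 = Σ v_i α_i r_i = 7·7·6 + 6·10·2 + 3·9·12 + 8·12·12 + 2·1·1 = 1892 ≡ 7.
  α_i^2 mod 13 = [10, 9, 3, 1, 1].
  S_2 = Σ v_i α_i^2 r_i = 7·10·6 + 6·9·2 + 3·3·12 + 8·1·12 + 2·1·1 = 734 ≡ 6.
  S = (6, 7, 6) ≠ 0, so r is not a codeword (an error is present).
Step 3: locate the error. For a single error e at position i, S_ℓ = v_i·e·α_i^ℓ, so α_err = S_1/S_0.
  S_0^{−1} = 6^{−1} = 11 (mod 13), so α_err = 7·11 = 77 ≡ 12 = α_4. Error position i = 4.
  Consistency check: S_2/S_1 = 6·2 = 12 ≡ 12 = α_err ✓ (single-error assumption holds).
Step 4: error magnitude e = S_0/v_4 = S_0·∏_{j≠4}(α_4 − α_j) = 6·5 = 30 ≡ 4 (mod 13).
Step 5: correct position 4: c_4 = r_4 − e = 12 − 4 ≡ 8 (mod 13). Hence c = [6, 2, 12, 8, 1].
  Check: interpolating c through the α_i gives m(x) = 11 + 3·x (degree < 2) with m(α_i) = c_i for every i, so c is indeed a codeword.


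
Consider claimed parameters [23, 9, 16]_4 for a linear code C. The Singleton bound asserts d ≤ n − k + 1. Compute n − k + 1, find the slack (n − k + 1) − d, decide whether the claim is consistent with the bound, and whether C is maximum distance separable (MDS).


Singleton RHS = n − k + 1 = 15, slack = -1, bound violated (no such code; not MDS).

Singleton bound: d ≤ n − k + 1.
Here n = 23, k = 9, so n − k + 1 = 15.
Given d = 16, check d ≤ 15: NO.
Slack = (n − k + 1) − d = -1.
The slack is negative: d = 16 exceeds n − k + 1 = 15 by 1, so the Singleton bound is violated and no linear [23, 9, 16]_4 code can exist. In particular it is not MDS (MDS requires d = n − k + 1 exactly).
Description: the claimed parameters are [23, 9, 16]_4; such a code would be impossible (violates the Singleton bound).


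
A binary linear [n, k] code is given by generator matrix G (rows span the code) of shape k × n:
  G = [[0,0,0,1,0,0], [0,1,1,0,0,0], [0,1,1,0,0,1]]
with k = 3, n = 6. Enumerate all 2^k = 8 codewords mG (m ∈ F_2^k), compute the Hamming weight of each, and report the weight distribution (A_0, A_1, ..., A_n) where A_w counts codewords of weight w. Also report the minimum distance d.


Weight distribution: A_0 = 1, A_1 = 2, A_2 = 2, A_3 = 2, A_4 = 1. Minimum distance d = 1.

Enumerate all 2^3 = 8 messages m ∈ F_2^3.
For each, compute codeword c = mG in F_2^6, then tally its weight.
  m = 000 → c = 000000, weight = 0.
  m = 100 → c = 000100, weight = 1.
  m = 010 → c = 011000, weight = 2.
  m = 110 → c = 011100, weight = 3.
  m = 001 → c = 011001, weight = 3.
  m = 101 → c = 011101, weight = 4.
  m = 011 → c = 000001, weight = 1.
  m = 111 → c = 000101, weight = 2.
Tally weights:
  weight 0: 1 codewords.
  weight 1: 2 codewords.
  weight 2: 2 codewords.
  weight 3: 2 codewords.
  weight 4: 1 codewords.
Minimum distance d = smallest w > 0 with A_w > 0 = 1.
Sanity: Σ A_w = 8 = 2^3 = 8 ✓.


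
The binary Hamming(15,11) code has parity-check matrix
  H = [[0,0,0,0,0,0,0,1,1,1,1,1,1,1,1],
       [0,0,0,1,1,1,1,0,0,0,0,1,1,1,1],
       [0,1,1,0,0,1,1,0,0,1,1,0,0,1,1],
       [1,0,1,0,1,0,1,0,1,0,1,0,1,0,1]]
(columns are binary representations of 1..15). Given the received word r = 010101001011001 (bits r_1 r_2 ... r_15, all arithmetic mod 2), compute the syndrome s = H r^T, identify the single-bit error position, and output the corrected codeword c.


s = (0, 0, 0, 1)^T, error position = 1, corrected codeword c = 110101001011001

Compute s = H r^T mod 2 one row at a time:
  s_1 = 0 + 1 + 0 + 1 + 1 + 0 + 0 + 1 = 4 ≡ 0 (mod 2).
  s_2 = 1 + 0 + 1 + 0 + 1 + 0 + 0 + 1 = 4 ≡ 0 (mod 2).
  s_3 = 1 + 0 + 1 + 0 + 0 + 1 + 0 + 1 = 4 ≡ 0 (mod 2).
  s_4 = 0 + 0 + 0 + 0 + 1 + 1 + 0 + 1 = 3 ≡ 1 (mod 2).
s = (0, 0, 0, 1)^T — this equals column 1 of H (binary 0001), so error is at position 1.
Correct: flip bit 1 of r = 010101001011001 to get c = 110101001011001.


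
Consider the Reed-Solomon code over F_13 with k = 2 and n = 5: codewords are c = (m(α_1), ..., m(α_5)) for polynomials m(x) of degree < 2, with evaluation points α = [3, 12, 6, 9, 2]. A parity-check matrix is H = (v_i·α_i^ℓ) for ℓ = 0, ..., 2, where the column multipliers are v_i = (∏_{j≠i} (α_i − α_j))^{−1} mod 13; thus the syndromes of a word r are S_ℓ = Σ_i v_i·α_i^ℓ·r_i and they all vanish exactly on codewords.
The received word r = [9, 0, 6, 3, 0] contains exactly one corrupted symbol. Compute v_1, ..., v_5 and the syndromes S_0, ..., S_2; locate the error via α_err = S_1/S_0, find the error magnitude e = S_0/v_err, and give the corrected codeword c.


S = (6, 12, 11), error at position 5, error magnitude e = 3, c = [9, 0, 6, 3, 10].

Step 1: column multipliers v_i = (∏_{j≠i}(α_i − α_j))^{−1} mod 13.
  i = 1 (α = 3): (3−12)(3−6)(3−9)(3−2) = (−9)·(−3)·(−6)·1 = −162 ≡ 7, so v_1 = 7^{−1} = 2 (mod 13).
  i = 2 (α = 12): (12−3)(12−6)(12−9)(12−2) = 9·6·3·10 = 1620 ≡ 8, so v_2 = 8^{−1} = 5 (mod 13).
  i = 3 (α = 6): (6−3)(6−12)(6−9)(6−2) = 3·(−6)·(−3)·4 = 216 ≡ 8, so v_3 = 8^{−1} = 5 (mod 13).
  i = 4 (α = 9): (9−3)(9−12)(9−6)(9−2) = 6·(−3)·3·7 = −378 ≡ 12, so v_4 = 12^{−1} = 12 (mod 13).
  i = 5 (α = 2): (2−3)(2−12)(2−6)(2−9) = (−1)·(−10)·(−4)·(−7) = 280 ≡ 7, so v_5 = 7^{−1} = 2 (mod 13).
  v = [2, 5, 5, 12, 2].
Step 2: syndromes of r = [9, 0, 6, 3, 0] (all sums mod 13).
  S_0 = Σ v_i r_i = 2·9 + 5·0 + 5·6 + 12·3 + 2·0 = 84 ≡ 6.
  S_1 = Σ v_i α_i r_i = 2·3·9 + 5·12·0 + 5·6·6 + 12·9·3 + 2·2·0 = 558 ≡ 12.
  α_i^2 mod 13 = [9, 1, 10, 3, 4].
  S_2 = Σ v_i α_i^2 r_i = 2·9·9 + 5·1·0 + 5·10·6 + 12·3·3 + 2·4·0 = 570 ≡ 11.
  S = (6, 12, 11) ≠ 0, so r is not a codeword (an error is present).
Step 3: locate the error. For a single error e at position i, S_ℓ = v_i·e·α_i^ℓ, so α_err = S_1/S_0.
  S_0^{−1} = 6^{−1} = 11 (mod 13), so α_err = 12·11 = 132 ≡ 2 = α_5. Error position i = 5.
  Consistency check: S_2/S_1 = 11·12 = 132 ≡ 2 = α_err ✓ (single-error assumption holds).
Step 4: error magnitude e = S_0/v_5 = S_0·∏_{j≠5}(α_5 − α_j) = 6·7 = 42 ≡ 3 (mod 13).
Step 5: correct position 5: c_5 = r_5 − e = 0 − 3 ≡ 10 (mod 13). Hence c = [9, 0, 6, 3, 10].
  Check: interpolating c through the α_i gives m(x) = 12 + 12·x (degree < 2) with m(α_i) = c_i for every i, so c is indeed a codeword.


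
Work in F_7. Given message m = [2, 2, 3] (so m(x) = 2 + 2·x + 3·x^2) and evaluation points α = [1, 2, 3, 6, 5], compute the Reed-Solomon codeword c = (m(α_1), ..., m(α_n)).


c = [0, 4, 0, 3, 3]

Message polynomial: m(x) = 2 + 2·x + 3·x^2 (mod 7).
For each evaluation point α_i, compute m(α_i) mod 7:
  α_1 = 1: Horner steps 3 → 5 → 0, so m(1) = 0.
  α_2 = 2: Horner steps 3 → 1 → 4, so m(2) = 4.
  α_3 = 3: Horner steps 3 → 4 → 0, so m(3) = 0.
  α_4 = 6: Horner steps 3 → 6 → 3, so m(6) = 3.
  α_5 = 5: Horner steps 3 → 3 → 3, so m(5) = 3.
Codeword c = [0, 4, 0, 3, 3] ∈ F_7^5.


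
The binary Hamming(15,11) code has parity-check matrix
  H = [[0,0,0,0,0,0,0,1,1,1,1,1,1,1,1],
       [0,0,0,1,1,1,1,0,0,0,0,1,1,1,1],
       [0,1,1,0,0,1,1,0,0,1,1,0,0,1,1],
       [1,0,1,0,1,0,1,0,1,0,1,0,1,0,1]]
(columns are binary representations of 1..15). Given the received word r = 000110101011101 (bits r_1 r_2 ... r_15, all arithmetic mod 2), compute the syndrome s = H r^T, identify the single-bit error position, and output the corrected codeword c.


s = (1, 0, 1, 0)^T, error position = 10, corrected codeword c = 000110101111101

Compute s = H r^T mod 2 one row at a time:
  s_1 = 0 + 1 + 0 + 1 + 1 + 1 + 0 + 1 = 5 ≡ 1 (mod 2).
  s_2 = 1 + 1 + 0 + 1 + 1 + 1 + 0 + 1 = 6 ≡ 0 (mod 2).
  s_3 = 0 + 0 + 0 + 1 + 0 + 1 + 0 + 1 = 3 ≡ 1 (mod 2).
  s_4 = 0 + 0 + 1 + 1 + 1 + 1 + 1 + 1 = 6 ≡ 0 (mod 2).
s = (1, 0, 1, 0)^T — this equals column 10 of H (binary 1010), so error is at position 10.
Correct: flip bit 10 of r = 000110101011101 to get c = 000110101111101.


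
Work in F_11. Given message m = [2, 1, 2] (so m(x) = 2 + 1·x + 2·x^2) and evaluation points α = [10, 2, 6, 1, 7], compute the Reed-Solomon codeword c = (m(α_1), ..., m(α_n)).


c = [3, 1, 3, 5, 8]

Message polynomial: m(x) = 2 + 1·x + 2·x^2 (mod 11).
For each evaluation point α_i, compute m(α_i) mod 11:
  α_1 = 10: Horner steps 2 → 10 → 3, so m(10) = 3.
  α_2 = 2: Horner steps 2 → 5 → 1, so m(2) = 1.
  α_3 = 6: Horner steps 2 → 2 → 3, so m(6) = 3.
  α_4 = 1: Horner steps 2 → 3 → 5, so m(1) = 5.
  α_5 = 7: Horner steps 2 → 4 → 8, so m(7) = 8.
Codeword c = [3, 1, 3, 5, 8] ∈ F_11^5.


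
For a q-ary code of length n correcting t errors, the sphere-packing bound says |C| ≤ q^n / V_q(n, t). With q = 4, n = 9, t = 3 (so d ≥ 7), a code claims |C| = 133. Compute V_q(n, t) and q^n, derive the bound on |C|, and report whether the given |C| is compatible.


V_q(n, t) = 2620, q^n = 262144, Hamming bound = 100, |C| = 133 > bound (violated).

Step 1: Compute V_q(n, t) = Σ_{j=0}^3 C(n, j) (q−1)^j.
  j = 0: C(9,0)·(3)^0 = 1·1 = 1.
  j = 1: C(9,1)·(3)^1 = 9·3 = 27.
  j = 2: C(9,2)·(3)^2 = 36·9 = 324.
  j = 3: C(9,3)·(3)^3 = 84·27 = 2268.
  V_q(n, t) = 1 + 27 + 324 + 2268 = 2620.
Step 2: q^n = 4^9 = 262144.
Step 3: Hamming bound ⌊q^n / V_q(n,t)⌋ = ⌊262144/2620⌋ = 100.
Step 4: Compare |C| = 133 to 100: violated.
The claimed |C| lies above the Hamming bound, so no 4-ary code of length 9 with d ≥ 7 can have 133 codewords.


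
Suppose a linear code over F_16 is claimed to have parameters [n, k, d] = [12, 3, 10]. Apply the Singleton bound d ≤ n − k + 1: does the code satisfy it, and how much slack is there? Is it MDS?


Singleton RHS = n − k + 1 = 10, slack = 0, bound satisfied, MDS.

Singleton bound: d ≤ n − k + 1.
Here n = 12, k = 3, so n − k + 1 = 10.
Given d = 10, check d ≤ 10: YES.
Slack = (n − k + 1) − d = 0.
The code is MDS (slack = 0).
Description: the claimed parameters are [12, 3, 10]_16; such a code would be MDS (meets Singleton bound).
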